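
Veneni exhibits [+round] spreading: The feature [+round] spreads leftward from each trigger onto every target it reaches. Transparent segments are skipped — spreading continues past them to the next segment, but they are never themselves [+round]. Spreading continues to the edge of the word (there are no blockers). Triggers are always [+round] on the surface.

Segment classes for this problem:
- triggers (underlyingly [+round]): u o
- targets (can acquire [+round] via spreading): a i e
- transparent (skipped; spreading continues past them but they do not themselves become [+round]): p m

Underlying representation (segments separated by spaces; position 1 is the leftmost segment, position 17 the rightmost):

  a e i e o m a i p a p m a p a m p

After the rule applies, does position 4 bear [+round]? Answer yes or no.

yes

From /o/ at 5 leftward: 4 /e/ → [+round]; 3 /i/ → [+round]; 2 /e/ → [+round]; 1 /a/ → [+round]; word edge.
Targets with no active source: positions 7 8 10 13 15 stay [-round].
[+round] positions on the surface: 1 2 3 4 5.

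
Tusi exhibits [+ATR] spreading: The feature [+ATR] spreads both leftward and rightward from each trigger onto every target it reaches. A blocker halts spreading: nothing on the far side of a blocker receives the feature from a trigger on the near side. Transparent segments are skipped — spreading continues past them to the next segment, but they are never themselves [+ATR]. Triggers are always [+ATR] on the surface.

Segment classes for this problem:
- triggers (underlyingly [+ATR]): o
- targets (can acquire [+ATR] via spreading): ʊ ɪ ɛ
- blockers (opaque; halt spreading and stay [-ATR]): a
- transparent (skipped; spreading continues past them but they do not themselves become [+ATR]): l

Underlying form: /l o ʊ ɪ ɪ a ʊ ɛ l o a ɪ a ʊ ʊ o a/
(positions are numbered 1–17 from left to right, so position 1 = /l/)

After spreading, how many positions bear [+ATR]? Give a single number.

10

From /o/ at 2 rightward: 3 /ʊ/ → [+ATR]; 4 /ɪ/ → [+ATR]; 5 /ɪ/ → [+ATR]; 6 /a/ blocks.
From /o/ at 2 leftward: 1 /l/ transparent; word edge.
From /o/ at 10 rightward: 11 /a/ blocks.
From /o/ at 10 leftward: 9 /l/ transparent; 8 /ɛ/ → [+ATR]; 7 /ʊ/ → [+ATR]; 6 /a/ blocks.
From /o/ at 16 rightward: 17 /a/ blocks.
From /o/ at 16 leftward: 15 /ʊ/ → [+ATR]; 14 /ʊ/ → [+ATR]; 13 /a/ blocks.
Target with no active source: position 12 stays [-ATR].
[+ATR] positions on the surface: 2 3 4 5 7 8 10 14 15 16.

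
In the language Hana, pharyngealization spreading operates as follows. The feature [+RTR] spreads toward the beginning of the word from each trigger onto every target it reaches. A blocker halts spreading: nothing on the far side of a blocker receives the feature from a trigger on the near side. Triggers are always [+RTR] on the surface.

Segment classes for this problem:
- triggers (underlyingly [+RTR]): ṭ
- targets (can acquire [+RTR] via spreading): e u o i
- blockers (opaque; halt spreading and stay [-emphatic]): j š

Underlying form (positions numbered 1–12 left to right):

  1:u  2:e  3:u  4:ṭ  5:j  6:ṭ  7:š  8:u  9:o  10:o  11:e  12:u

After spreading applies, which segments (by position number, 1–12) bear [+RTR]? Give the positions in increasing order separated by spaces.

1 2 3 4 6

From /ṭ/ at 4 leftward: 3 /u/ → [+RTR]; 2 /e/ → [+RTR]; 1 /u/ → [+RTR]; word edge.
From /ṭ/ at 6 leftward: 5 /j/ blocks.
Targets with no active source: positions 8 9 10 11 12 stay [-emphatic].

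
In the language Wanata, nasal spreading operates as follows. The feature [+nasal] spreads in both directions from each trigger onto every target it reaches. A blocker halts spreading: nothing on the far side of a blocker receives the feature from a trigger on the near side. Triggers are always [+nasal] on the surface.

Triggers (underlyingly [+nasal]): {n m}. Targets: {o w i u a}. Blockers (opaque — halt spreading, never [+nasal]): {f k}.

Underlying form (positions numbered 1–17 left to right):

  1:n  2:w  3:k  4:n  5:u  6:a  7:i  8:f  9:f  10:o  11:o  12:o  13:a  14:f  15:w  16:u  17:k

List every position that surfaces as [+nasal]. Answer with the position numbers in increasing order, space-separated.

1 2 4 5 6 7

From /n/ at 1 rightward: 2 /w/ → [+nasal]; 3 /k/ blocks.
From /n/ at 1 leftward: word edge.
From /n/ at 4 rightward: 5 /u/ → [+nasal]; 6 /a/ → [+nasal]; 7 /i/ → [+nasal]; 8 /f/ blocks.
From /n/ at 4 leftward: 3 /k/ blocks.
Targets with no active source: positions 10 11 12 13 15 16 stay [-nasal].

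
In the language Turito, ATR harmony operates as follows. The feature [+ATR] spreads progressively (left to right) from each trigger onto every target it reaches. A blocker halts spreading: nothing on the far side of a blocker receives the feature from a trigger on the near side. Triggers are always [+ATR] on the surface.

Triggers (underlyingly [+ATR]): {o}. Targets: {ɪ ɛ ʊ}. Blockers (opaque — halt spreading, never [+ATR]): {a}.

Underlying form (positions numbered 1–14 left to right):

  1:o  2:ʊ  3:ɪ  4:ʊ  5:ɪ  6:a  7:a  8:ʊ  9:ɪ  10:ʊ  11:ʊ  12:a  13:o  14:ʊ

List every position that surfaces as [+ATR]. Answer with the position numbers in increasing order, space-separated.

1 2 3 4 5 13 14

From /o/ at 1 rightward: 2 /ʊ/ → [+ATR]; 3 /ɪ/ → [+ATR]; 4 /ʊ/ → [+ATR]; 5 /ɪ/ → [+ATR]; 6 /a/ blocks.
From /o/ at 13 rightward: 14 /ʊ/ → [+ATR]; word edge.
Targets with no active source: positions 8 9 10 11 stay [-ATR].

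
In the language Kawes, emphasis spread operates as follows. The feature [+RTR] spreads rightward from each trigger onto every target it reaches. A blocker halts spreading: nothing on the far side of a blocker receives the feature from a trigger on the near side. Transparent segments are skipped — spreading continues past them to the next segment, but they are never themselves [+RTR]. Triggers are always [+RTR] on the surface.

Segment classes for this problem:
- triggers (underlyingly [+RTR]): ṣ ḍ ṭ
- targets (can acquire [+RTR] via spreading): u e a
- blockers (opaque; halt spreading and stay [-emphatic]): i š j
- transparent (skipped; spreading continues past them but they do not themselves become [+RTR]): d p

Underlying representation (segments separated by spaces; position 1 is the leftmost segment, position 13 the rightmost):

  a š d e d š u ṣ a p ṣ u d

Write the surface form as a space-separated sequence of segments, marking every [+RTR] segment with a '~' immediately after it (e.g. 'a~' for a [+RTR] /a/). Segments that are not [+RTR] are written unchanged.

From /ṣ/ at 8 rightward: 9 /a/ → [+RTR]; 10 /p/ transparent; 11 /ṣ/ is itself a trigger — this domain ends here.
From /ṣ/ at 11 rightward: 12 /u/ → [+RTR]; 13 /d/ transparent; word edge.
Targets with no active source: positions 1 4 7 stay [-emphatic].
[+RTR] positions on the surface: 8 9 11 12.

a š d e d š u ṣ~ a~ p ṣ~ u~ d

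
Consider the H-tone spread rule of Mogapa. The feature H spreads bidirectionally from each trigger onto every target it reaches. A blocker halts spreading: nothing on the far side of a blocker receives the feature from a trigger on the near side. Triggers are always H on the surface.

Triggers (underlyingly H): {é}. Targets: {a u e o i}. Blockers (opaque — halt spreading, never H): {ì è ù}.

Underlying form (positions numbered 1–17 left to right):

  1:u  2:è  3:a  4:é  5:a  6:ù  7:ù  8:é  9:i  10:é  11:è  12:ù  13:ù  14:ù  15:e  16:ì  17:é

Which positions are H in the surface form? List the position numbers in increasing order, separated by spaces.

From /é/ at 4 rightward: 5 /a/ → H; 6 /ù/ blocks.
From /é/ at 4 leftward: 3 /a/ → H; 2 /è/ blocks.
From /é/ at 8 rightward: 9 /i/ → H; 10 /é/ is itself a trigger — this domain ends here.
From /é/ at 8 leftward: 7 /ù/ blocks.
From /é/ at 10 rightward: 11 /è/ blocks.
From /é/ at 10 leftward: 9 /i/ → H; 8 /é/ is itself a trigger — this domain ends here.
From /é/ at 17 rightward: word edge.
From /é/ at 17 leftward: 16 /ì/ blocks.
Targets with no active source: positions 1 15 stay [-high tone].

3 4 5 8 9 10 17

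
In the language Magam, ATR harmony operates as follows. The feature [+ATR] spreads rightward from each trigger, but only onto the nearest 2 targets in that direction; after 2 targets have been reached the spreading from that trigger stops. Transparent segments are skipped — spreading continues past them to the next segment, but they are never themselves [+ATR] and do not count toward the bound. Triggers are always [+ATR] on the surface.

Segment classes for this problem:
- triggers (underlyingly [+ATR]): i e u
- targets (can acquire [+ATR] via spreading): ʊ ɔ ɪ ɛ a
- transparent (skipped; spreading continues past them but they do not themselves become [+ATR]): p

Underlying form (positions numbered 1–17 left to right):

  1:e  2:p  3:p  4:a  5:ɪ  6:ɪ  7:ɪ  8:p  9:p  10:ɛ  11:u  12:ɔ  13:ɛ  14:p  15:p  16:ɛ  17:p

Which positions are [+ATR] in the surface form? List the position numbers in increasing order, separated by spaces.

From /e/ at 1 rightward: 2 /p/ transparent; 3 /p/ transparent; 4 /a/ → [+ATR]; 5 /ɪ/ → [+ATR]; bound reached.
From /u/ at 11 rightward: 12 /ɔ/ → [+ATR]; 13 /ɛ/ → [+ATR]; bound reached.
Targets with no active source: positions 6 7 10 16 stay [-ATR].

1 4 5 11 12 13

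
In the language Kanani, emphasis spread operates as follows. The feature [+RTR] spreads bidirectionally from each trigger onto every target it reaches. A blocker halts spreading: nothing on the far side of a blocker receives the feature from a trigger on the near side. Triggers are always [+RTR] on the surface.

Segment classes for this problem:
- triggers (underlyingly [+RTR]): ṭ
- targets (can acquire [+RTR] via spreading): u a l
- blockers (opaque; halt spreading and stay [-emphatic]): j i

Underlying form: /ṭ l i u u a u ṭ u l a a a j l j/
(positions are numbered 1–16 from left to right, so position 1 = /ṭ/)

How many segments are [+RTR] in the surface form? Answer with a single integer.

12

From /ṭ/ at 1 rightward: 2 /l/ → [+RTR]; 3 /i/ blocks.
From /ṭ/ at 1 leftward: word edge.
From /ṭ/ at 8 rightward: 9 /u/ → [+RTR]; 10 /l/ → [+RTR]; 11 /a/ → [+RTR]; 12 /a/ → [+RTR]; 13 /a/ → [+RTR]; 14 /j/ blocks.
From /ṭ/ at 8 leftward: 7 /u/ → [+RTR]; 6 /a/ → [+RTR]; 5 /u/ → [+RTR]; 4 /u/ → [+RTR]; 3 /i/ blocks.
Target with no active source: position 15 stays [-emphatic].
[+RTR] positions on the surface: 1 2 4 5 6 7 8 9 10 11 12 13.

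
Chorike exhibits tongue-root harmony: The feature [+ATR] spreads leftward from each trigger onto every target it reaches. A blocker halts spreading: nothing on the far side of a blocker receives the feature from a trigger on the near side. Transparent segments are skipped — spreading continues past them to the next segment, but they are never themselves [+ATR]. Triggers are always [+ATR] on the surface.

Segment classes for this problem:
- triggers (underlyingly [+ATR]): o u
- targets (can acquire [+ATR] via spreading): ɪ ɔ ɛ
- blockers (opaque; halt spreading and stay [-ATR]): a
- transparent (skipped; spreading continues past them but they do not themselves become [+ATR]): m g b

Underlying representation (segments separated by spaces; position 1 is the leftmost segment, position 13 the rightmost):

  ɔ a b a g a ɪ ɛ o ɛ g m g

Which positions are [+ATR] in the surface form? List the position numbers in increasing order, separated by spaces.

From /o/ at 9 leftward: 8 /ɛ/ → [+ATR]; 7 /ɪ/ → [+ATR]; 6 /a/ blocks.
Targets with no active source: positions 1 10 stay [-ATR].

7 8 9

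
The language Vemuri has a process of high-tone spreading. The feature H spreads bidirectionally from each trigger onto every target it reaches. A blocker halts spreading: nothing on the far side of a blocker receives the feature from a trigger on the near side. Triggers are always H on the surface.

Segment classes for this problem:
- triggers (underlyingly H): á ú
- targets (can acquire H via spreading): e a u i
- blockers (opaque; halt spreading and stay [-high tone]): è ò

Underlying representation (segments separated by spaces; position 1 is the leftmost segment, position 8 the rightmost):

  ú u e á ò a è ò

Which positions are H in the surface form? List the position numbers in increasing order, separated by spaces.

1 2 3 4

From /ú/ at 1 rightward: 2 /u/ → H; 3 /e/ → H; 4 /á/ is itself a trigger — this domain ends here.
From /ú/ at 1 leftward: word edge.
From /á/ at 4 rightward: 5 /ò/ blocks.
From /á/ at 4 leftward: 3 /e/ → H; 2 /u/ → H; 1 /ú/ is itself a trigger — this domain ends here.
Target with no active source: position 6 stays [-high tone].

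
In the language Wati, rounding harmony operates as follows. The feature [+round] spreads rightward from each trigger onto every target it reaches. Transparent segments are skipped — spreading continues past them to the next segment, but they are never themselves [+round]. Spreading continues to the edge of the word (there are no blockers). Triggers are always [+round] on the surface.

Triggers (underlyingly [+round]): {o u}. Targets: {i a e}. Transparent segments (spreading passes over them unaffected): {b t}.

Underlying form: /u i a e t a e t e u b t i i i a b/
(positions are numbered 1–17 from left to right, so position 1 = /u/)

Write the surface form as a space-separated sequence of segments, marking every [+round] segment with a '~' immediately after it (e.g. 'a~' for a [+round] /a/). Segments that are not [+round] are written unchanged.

From /u/ at 1 rightward: 2 /i/ → [+round]; 3 /a/ → [+round]; 4 /e/ → [+round]; 5 /t/ transparent; 6 /a/ → [+round]; 7 /e/ → [+round]; 8 /t/ transparent; 9 /e/ → [+round]; 10 /u/ is itself a trigger — this domain ends here.
From /u/ at 10 rightward: 11 /b/ transparent; 12 /t/ transparent; 13 /i/ → [+round]; 14 /i/ → [+round]; 15 /i/ → [+round]; 16 /a/ → [+round]; 17 /b/ transparent; word edge.
[+round] positions on the surface: 1 2 3 4 6 7 9 10 13 14 15 16.

u~ i~ a~ e~ t a~ e~ t e~ u~ b t i~ i~ i~ a~ b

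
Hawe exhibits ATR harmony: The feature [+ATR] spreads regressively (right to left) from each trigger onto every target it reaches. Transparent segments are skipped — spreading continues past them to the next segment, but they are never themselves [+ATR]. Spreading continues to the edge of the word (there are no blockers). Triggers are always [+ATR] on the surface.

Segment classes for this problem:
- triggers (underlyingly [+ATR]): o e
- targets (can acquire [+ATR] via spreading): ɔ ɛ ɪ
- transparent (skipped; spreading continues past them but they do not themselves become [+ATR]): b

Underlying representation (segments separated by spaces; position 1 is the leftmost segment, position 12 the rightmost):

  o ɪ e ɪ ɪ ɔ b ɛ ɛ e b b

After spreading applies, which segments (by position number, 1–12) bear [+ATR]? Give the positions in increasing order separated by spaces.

From /o/ at 1 leftward: word edge.
From /e/ at 3 leftward: 2 /ɪ/ → [+ATR]; 1 /o/ is itself a trigger — this domain ends here.
From /e/ at 10 leftward: 9 /ɛ/ → [+ATR]; 8 /ɛ/ → [+ATR]; 7 /b/ transparent; 6 /ɔ/ → [+ATR]; 5 /ɪ/ → [+ATR]; 4 /ɪ/ → [+ATR]; 3 /e/ is itself a trigger — this domain ends here.

1 2 3 4 5 6 8 9 10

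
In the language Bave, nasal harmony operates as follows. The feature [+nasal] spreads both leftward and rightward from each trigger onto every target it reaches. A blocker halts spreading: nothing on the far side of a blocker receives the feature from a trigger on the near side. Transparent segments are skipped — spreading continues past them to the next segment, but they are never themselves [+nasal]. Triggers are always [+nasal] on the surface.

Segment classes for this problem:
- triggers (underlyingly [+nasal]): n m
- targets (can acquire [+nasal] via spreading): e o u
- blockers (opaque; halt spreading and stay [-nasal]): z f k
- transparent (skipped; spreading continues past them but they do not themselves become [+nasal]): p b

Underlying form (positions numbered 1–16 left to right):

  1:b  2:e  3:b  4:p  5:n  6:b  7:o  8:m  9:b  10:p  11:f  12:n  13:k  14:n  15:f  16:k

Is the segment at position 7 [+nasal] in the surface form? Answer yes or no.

From /n/ at 5 rightward: 6 /b/ transparent; 7 /o/ → [+nasal]; 8 /m/ is itself a trigger — this domain ends here.
From /n/ at 5 leftward: 4 /p/ transparent; 3 /b/ transparent; 2 /e/ → [+nasal]; 1 /b/ transparent; word edge.
From /m/ at 8 rightward: 9 /b/ transparent; 10 /p/ transparent; 11 /f/ blocks.
From /m/ at 8 leftward: 7 /o/ → [+nasal]; 6 /b/ transparent; 5 /n/ is itself a trigger — this domain ends here.
From /n/ at 12 rightward: 13 /k/ blocks.
From /n/ at 12 leftward: 11 /f/ blocks.
From /n/ at 14 rightward: 15 /f/ blocks.
From /n/ at 14 leftward: 13 /k/ blocks.
[+nasal] positions on the surface: 2 5 7 8 12 14.

yes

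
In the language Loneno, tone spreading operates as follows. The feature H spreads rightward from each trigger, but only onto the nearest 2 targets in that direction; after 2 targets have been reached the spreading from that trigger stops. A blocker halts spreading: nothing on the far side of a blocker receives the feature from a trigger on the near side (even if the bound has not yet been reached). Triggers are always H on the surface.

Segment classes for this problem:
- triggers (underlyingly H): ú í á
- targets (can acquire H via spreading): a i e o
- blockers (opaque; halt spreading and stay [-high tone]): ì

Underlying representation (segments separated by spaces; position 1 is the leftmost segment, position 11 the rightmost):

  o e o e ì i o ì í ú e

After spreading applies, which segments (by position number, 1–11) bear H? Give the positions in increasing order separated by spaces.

9 10 11

From /í/ at 9 rightward: 10 /ú/ is itself a trigger — this domain ends here.
From /ú/ at 10 rightward: 11 /e/ → H; word edge.
Targets with no active source: positions 1 2 3 4 6 7 stay [-high tone].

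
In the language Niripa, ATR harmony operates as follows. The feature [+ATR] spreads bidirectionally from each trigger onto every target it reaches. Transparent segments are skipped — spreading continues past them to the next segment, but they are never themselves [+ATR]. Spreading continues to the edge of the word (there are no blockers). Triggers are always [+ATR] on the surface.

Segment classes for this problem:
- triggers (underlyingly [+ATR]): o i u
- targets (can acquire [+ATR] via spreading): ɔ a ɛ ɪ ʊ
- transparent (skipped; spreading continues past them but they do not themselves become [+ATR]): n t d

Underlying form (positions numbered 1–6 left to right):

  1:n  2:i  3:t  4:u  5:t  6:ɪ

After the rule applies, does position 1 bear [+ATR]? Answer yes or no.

From /i/ at 2 rightward: 3 /t/ transparent; 4 /u/ is itself a trigger — this domain ends here.
From /i/ at 2 leftward: 1 /n/ transparent; word edge.
From /u/ at 4 rightward: 5 /t/ transparent; 6 /ɪ/ → [+ATR]; word edge.
From /u/ at 4 leftward: 3 /t/ transparent; 2 /i/ is itself a trigger — this domain ends here.
[+ATR] positions on the surface: 2 4 6.

no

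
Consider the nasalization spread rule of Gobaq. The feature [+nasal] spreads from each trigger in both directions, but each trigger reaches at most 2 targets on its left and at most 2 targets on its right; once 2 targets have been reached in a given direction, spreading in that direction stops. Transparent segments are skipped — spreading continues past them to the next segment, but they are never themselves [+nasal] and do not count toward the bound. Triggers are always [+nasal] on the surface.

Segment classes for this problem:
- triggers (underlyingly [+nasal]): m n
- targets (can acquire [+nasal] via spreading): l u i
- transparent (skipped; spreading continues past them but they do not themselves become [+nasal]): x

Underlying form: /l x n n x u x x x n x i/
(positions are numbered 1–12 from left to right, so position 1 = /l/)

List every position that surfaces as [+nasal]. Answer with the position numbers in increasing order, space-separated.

From /n/ at 3 rightward: 4 /n/ is itself a trigger — this domain ends here.
From /n/ at 3 leftward: 2 /x/ transparent; 1 /l/ → [+nasal]; word edge.
From /n/ at 4 rightward: 5 /x/ transparent; 6 /u/ → [+nasal]; 7 /x/ transparent; 8 /x/ transparent; 9 /x/ transparent; 10 /n/ is itself a trigger — this domain ends here.
From /n/ at 4 leftward: 3 /n/ is itself a trigger — this domain ends here.
From /n/ at 10 rightward: 11 /x/ transparent; 12 /i/ → [+nasal]; word edge.
From /n/ at 10 leftward: 9 /x/ transparent; 8 /x/ transparent; 7 /x/ transparent; 6 /u/ → [+nasal]; 5 /x/ transparent; 4 /n/ is itself a trigger — this domain ends here.

1 3 4 6 10 12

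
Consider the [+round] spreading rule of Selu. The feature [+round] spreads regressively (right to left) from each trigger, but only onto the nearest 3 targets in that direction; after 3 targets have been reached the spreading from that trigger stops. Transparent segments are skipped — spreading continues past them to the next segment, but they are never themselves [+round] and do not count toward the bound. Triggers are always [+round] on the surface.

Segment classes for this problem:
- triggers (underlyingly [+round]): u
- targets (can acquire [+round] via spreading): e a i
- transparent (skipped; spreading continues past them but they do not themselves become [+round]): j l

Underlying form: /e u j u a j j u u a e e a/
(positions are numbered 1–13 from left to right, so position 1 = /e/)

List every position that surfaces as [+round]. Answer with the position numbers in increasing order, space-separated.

1 2 4 5 8 9

From /u/ at 2 leftward: 1 /e/ → [+round]; word edge.
From /u/ at 4 leftward: 3 /j/ transparent; 2 /u/ is itself a trigger — this domain ends here.
From /u/ at 8 leftward: 7 /j/ transparent; 6 /j/ transparent; 5 /a/ → [+round]; 4 /u/ is itself a trigger — this domain ends here.
From /u/ at 9 leftward: 8 /u/ is itself a trigger — this domain ends here.
Targets with no active source: positions 10 11 12 13 stay [-round].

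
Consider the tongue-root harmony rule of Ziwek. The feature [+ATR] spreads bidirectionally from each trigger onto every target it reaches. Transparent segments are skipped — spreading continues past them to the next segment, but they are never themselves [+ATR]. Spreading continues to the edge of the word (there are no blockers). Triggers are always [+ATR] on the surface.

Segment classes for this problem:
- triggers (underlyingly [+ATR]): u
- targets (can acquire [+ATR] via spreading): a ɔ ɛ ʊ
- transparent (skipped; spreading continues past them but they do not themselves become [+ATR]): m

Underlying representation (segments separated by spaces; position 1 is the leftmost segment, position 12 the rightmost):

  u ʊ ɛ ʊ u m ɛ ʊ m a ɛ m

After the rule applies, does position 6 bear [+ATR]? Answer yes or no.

From /u/ at 1 rightward: 2 /ʊ/ → [+ATR]; 3 /ɛ/ → [+ATR]; 4 /ʊ/ → [+ATR]; 5 /u/ is itself a trigger — this domain ends here.
From /u/ at 1 leftward: word edge.
From /u/ at 5 rightward: 6 /m/ transparent; 7 /ɛ/ → [+ATR]; 8 /ʊ/ → [+ATR]; 9 /m/ transparent; 10 /a/ → [+ATR]; 11 /ɛ/ → [+ATR]; 12 /m/ transparent; word edge.
From /u/ at 5 leftward: 4 /ʊ/ → [+ATR]; 3 /ɛ/ → [+ATR]; 2 /ʊ/ → [+ATR]; 1 /u/ is itself a trigger — this domain ends here.
[+ATR] positions on the surface: 1 2 3 4 5 7 8 10 11.

no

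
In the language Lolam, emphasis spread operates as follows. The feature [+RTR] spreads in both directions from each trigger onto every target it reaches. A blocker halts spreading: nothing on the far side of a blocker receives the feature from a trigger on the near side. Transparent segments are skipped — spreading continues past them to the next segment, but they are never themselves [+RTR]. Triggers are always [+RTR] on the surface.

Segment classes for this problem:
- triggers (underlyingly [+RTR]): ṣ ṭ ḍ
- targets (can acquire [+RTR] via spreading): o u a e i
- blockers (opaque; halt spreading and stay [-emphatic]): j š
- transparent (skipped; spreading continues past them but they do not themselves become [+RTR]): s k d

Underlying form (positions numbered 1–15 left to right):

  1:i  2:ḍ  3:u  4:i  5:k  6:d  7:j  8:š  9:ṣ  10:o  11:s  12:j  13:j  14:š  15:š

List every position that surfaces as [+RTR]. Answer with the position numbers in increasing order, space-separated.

From /ḍ/ at 2 rightward: 3 /u/ → [+RTR]; 4 /i/ → [+RTR]; 5 /k/ transparent; 6 /d/ transparent; 7 /j/ blocks.
From /ḍ/ at 2 leftward: 1 /i/ → [+RTR]; word edge.
From /ṣ/ at 9 rightward: 10 /o/ → [+RTR]; 11 /s/ transparent; 12 /j/ blocks.
From /ṣ/ at 9 leftward: 8 /š/ blocks.

1 2 3 4 9 10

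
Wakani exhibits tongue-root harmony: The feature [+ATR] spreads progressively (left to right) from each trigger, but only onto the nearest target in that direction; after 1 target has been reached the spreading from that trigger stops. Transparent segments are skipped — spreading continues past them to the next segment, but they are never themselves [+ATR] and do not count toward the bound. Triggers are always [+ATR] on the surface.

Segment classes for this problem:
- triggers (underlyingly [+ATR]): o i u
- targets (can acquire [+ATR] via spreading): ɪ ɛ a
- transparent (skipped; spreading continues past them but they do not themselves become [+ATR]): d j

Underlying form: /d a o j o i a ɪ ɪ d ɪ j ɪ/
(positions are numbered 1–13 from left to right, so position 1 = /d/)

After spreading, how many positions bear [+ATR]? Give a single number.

4

From /o/ at 3 rightward: 4 /j/ transparent; 5 /o/ is itself a trigger — this domain ends here.
From /o/ at 5 rightward: 6 /i/ is itself a trigger — this domain ends here.
From /i/ at 6 rightward: 7 /a/ → [+ATR]; bound reached.
Targets with no active source: positions 2 8 9 11 13 stay [-ATR].
[+ATR] positions on the surface: 3 5 6 7.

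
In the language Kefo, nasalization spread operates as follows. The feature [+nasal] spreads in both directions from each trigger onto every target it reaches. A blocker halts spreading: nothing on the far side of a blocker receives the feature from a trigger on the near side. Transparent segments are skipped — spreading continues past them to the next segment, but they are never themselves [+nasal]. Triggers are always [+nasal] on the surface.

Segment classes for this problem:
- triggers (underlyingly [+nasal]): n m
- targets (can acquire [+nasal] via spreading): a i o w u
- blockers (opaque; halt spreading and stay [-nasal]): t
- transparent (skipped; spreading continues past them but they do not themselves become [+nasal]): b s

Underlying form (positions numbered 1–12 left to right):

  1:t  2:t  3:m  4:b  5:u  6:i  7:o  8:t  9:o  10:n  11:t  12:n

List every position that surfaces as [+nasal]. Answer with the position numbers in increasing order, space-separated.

3 5 6 7 9 10 12

From /m/ at 3 rightward: 4 /b/ transparent; 5 /u/ → [+nasal]; 6 /i/ → [+nasal]; 7 /o/ → [+nasal]; 8 /t/ blocks.
From /m/ at 3 leftward: 2 /t/ blocks.
From /n/ at 10 rightward: 11 /t/ blocks.
From /n/ at 10 leftward: 9 /o/ → [+nasal]; 8 /t/ blocks.
From /n/ at 12 rightward: word edge.
From /n/ at 12 leftward: 11 /t/ blocks.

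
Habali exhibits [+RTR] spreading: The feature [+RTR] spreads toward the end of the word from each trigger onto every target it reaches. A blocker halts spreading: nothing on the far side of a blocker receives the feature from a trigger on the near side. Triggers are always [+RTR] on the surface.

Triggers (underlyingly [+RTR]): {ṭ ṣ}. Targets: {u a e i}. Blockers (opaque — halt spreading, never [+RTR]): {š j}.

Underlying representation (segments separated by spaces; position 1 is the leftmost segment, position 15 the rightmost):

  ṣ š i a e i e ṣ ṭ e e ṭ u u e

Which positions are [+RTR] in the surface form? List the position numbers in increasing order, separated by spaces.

1 8 9 10 11 12 13 14 15

From /ṣ/ at 1 rightward: 2 /š/ blocks.
From /ṣ/ at 8 rightward: 9 /ṭ/ is itself a trigger — this domain ends here.
From /ṭ/ at 9 rightward: 10 /e/ → [+RTR]; 11 /e/ → [+RTR]; 12 /ṭ/ is itself a trigger — this domain ends here.
From /ṭ/ at 12 rightward: 13 /u/ → [+RTR]; 14 /u/ → [+RTR]; 15 /e/ → [+RTR]; word edge.
Targets with no active source: positions 3 4 5 6 7 stay [-emphatic].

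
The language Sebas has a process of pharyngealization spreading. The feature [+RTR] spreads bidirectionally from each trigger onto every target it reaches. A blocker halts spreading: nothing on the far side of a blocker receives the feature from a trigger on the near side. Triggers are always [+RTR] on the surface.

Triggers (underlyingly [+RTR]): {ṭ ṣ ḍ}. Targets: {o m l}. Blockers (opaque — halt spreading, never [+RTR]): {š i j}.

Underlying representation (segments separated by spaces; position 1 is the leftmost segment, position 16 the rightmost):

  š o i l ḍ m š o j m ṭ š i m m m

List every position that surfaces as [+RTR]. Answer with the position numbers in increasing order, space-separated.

4 5 6 10 11

From /ḍ/ at 5 rightward: 6 /m/ → [+RTR]; 7 /š/ blocks.
From /ḍ/ at 5 leftward: 4 /l/ → [+RTR]; 3 /i/ blocks.
From /ṭ/ at 11 rightward: 12 /š/ blocks.
From /ṭ/ at 11 leftward: 10 /m/ → [+RTR]; 9 /j/ blocks.
Targets with no active source: positions 2 8 14 15 16 stay [-emphatic].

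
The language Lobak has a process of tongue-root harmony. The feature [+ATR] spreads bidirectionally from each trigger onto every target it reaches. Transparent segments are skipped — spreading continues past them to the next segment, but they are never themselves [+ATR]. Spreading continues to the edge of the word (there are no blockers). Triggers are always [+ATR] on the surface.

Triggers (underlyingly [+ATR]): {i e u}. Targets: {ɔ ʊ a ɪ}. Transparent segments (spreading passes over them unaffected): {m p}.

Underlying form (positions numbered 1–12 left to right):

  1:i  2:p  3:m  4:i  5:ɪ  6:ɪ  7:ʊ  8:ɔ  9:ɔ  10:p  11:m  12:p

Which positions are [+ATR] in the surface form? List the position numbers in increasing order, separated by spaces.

1 4 5 6 7 8 9

From /i/ at 1 rightward: 2 /p/ transparent; 3 /m/ transparent; 4 /i/ is itself a trigger — this domain ends here.
From /i/ at 1 leftward: word edge.
From /i/ at 4 rightward: 5 /ɪ/ → [+ATR]; 6 /ɪ/ → [+ATR]; 7 /ʊ/ → [+ATR]; 8 /ɔ/ → [+ATR]; 9 /ɔ/ → [+ATR]; 10 /p/ transparent; 11 /m/ transparent; 12 /p/ transparent; word edge.
From /i/ at 4 leftward: 3 /m/ transparent; 2 /p/ transparent; 1 /i/ is itself a trigger — this domain ends here.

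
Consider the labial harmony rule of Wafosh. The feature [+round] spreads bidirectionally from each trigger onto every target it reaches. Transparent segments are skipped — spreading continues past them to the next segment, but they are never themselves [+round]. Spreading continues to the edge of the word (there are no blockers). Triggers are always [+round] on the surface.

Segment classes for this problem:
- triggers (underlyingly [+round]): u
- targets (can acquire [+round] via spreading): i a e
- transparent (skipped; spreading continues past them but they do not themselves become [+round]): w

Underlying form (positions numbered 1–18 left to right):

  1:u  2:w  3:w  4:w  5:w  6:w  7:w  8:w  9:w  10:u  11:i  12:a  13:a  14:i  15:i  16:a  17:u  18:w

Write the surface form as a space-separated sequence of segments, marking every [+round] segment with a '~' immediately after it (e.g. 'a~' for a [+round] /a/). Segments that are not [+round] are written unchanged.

u~ w w w w w w w w u~ i~ a~ a~ i~ i~ a~ u~ w

From /u/ at 1 rightward: 2 /w/ transparent; 3 /w/ transparent; 4 /w/ transparent; 5 /w/ transparent; 6 /w/ transparent; 7 /w/ transparent; 8 /w/ transparent; 9 /w/ transparent; 10 /u/ is itself a trigger — this domain ends here.
From /u/ at 1 leftward: word edge.
From /u/ at 10 rightward: 11 /i/ → [+round]; 12 /a/ → [+round]; 13 /a/ → [+round]; 14 /i/ → [+round]; 15 /i/ → [+round]; 16 /a/ → [+round]; 17 /u/ is itself a trigger — this domain ends here.
From /u/ at 10 leftward: 9 /w/ transparent; 8 /w/ transparent; 7 /w/ transparent; 6 /w/ transparent; 5 /w/ transparent; 4 /w/ transparent; 3 /w/ transparent; 2 /w/ transparent; 1 /u/ is itself a trigger — this domain ends here.
From /u/ at 17 rightward: 18 /w/ transparent; word edge.
From /u/ at 17 leftward: 16 /a/ → [+round]; 15 /i/ → [+round]; 14 /i/ → [+round]; 13 /a/ → [+round]; 12 /a/ → [+round]; 11 /i/ → [+round]; 10 /u/ is itself a trigger — this domain ends here.
[+round] positions on the surface: 1 10 11 12 13 14 15 16 17.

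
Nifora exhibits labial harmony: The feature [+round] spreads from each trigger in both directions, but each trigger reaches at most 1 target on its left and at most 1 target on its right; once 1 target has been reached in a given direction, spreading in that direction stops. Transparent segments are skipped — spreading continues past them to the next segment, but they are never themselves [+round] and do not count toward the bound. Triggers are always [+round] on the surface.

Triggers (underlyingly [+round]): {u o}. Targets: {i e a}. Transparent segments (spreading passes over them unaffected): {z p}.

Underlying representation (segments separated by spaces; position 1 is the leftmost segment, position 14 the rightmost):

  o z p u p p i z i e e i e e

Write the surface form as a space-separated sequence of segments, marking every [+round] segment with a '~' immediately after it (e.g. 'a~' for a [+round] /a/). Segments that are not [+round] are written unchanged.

From /o/ at 1 rightward: 2 /z/ transparent; 3 /p/ transparent; 4 /u/ is itself a trigger — this domain ends here.
From /o/ at 1 leftward: word edge.
From /u/ at 4 rightward: 5 /p/ transparent; 6 /p/ transparent; 7 /i/ → [+round]; bound reached.
From /u/ at 4 leftward: 3 /p/ transparent; 2 /z/ transparent; 1 /o/ is itself a trigger — this domain ends here.
Targets with no active source: positions 9 10 11 12 13 14 stay [-round].
[+round] positions on the surface: 1 4 7.

o~ z p u~ p p i~ z i e e i e e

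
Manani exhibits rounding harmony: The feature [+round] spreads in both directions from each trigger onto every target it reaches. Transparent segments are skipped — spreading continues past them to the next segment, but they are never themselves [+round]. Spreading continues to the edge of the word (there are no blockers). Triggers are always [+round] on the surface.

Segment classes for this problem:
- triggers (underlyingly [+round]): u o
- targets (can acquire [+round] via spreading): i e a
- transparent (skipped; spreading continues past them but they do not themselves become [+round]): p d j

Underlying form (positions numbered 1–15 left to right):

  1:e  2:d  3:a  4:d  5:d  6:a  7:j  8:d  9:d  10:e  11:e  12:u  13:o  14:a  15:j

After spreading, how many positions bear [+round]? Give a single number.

From /u/ at 12 rightward: 13 /o/ is itself a trigger — this domain ends here.
From /u/ at 12 leftward: 11 /e/ → [+round]; 10 /e/ → [+round]; 9 /d/ transparent; 8 /d/ transparent; 7 /j/ transparent; 6 /a/ → [+round]; 5 /d/ transparent; 4 /d/ transparent; 3 /a/ → [+round]; 2 /d/ transparent; 1 /e/ → [+round]; word edge.
From /o/ at 13 rightward: 14 /a/ → [+round]; 15 /j/ transparent; word edge.
From /o/ at 13 leftward: 12 /u/ is itself a trigger — this domain ends here.
[+round] positions on the surface: 1 3 6 10 11 12 13 14.

8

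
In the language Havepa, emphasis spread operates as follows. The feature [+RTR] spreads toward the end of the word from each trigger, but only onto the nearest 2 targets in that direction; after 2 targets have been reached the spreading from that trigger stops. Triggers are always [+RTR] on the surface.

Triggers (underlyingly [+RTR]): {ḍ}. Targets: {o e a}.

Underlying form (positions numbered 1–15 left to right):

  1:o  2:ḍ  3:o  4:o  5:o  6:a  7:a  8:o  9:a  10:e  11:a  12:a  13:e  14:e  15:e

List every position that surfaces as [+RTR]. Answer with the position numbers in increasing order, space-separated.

2 3 4

From /ḍ/ at 2 rightward: 3 /o/ → [+RTR]; 4 /o/ → [+RTR]; bound reached.
Targets with no active source: positions 1 5 6 7 8 9 10 11 12 13 14 15 stay [-emphatic].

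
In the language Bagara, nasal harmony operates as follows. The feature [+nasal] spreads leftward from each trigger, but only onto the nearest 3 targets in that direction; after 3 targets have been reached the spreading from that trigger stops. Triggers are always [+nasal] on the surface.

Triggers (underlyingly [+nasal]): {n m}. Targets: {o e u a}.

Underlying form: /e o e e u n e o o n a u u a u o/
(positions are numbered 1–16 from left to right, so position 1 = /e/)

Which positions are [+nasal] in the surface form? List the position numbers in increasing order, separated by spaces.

3 4 5 6 7 8 9 10

From /n/ at 6 leftward: 5 /u/ → [+nasal]; 4 /e/ → [+nasal]; 3 /e/ → [+nasal]; bound reached.
From /n/ at 10 leftward: 9 /o/ → [+nasal]; 8 /o/ → [+nasal]; 7 /e/ → [+nasal]; bound reached.
Targets with no active source: positions 1 2 11 12 13 14 15 16 stay [-nasal].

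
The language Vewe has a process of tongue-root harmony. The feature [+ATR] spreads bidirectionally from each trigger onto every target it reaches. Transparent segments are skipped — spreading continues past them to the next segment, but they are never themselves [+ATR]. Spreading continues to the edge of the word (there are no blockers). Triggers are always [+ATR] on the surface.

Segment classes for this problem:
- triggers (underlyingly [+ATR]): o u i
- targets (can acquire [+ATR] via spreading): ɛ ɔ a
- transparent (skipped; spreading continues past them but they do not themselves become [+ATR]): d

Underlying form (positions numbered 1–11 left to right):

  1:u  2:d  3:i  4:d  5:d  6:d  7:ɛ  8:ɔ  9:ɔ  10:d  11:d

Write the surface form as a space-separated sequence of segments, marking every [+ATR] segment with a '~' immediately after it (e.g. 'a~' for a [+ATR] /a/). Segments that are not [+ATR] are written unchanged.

From /u/ at 1 rightward: 2 /d/ transparent; 3 /i/ is itself a trigger — this domain ends here.
From /u/ at 1 leftward: word edge.
From /i/ at 3 rightward: 4 /d/ transparent; 5 /d/ transparent; 6 /d/ transparent; 7 /ɛ/ → [+ATR]; 8 /ɔ/ → [+ATR]; 9 /ɔ/ → [+ATR]; 10 /d/ transparent; 11 /d/ transparent; word edge.
From /i/ at 3 leftward: 2 /d/ transparent; 1 /u/ is itself a trigger — this domain ends here.
[+ATR] positions on the surface: 1 3 7 8 9.

u~ d i~ d d d ɛ~ ɔ~ ɔ~ d d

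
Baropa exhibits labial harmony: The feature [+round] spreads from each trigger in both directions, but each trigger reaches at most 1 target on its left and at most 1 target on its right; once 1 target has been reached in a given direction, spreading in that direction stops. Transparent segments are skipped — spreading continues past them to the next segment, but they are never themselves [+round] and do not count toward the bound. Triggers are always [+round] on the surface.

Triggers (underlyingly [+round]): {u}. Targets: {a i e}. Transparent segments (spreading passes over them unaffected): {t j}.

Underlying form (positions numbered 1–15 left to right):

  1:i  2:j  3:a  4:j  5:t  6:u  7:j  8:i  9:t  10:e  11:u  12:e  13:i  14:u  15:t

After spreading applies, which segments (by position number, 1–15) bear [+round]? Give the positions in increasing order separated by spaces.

3 6 8 10 11 12 13 14

From /u/ at 6 rightward: 7 /j/ transparent; 8 /i/ → [+round]; bound reached.
From /u/ at 6 leftward: 5 /t/ transparent; 4 /j/ transparent; 3 /a/ → [+round]; bound reached.
From /u/ at 11 rightward: 12 /e/ → [+round]; bound reached.
From /u/ at 11 leftward: 10 /e/ → [+round]; bound reached.
From /u/ at 14 rightward: 15 /t/ transparent; word edge.
From /u/ at 14 leftward: 13 /i/ → [+round]; bound reached.
Target with no active source: position 1 stays [-round].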